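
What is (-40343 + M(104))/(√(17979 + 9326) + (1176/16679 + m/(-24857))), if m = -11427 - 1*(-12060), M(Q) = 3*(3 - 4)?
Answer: 31236124206060887295/469331377859783691212 - 3467431821657820227757*√27305/2346656889298918456060 ≈ -244.10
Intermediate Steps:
M(Q) = -3 (M(Q) = 3*(-1) = -3)
m = 633 (m = -11427 + 12060 = 633)
(-40343 + M(104))/(√(17979 + 9326) + (1176/16679 + m/(-24857))) = (-40343 - 3)/(√(17979 + 9326) + (1176/16679 + 633/(-24857))) = -40346/(√27305 + (1176*(1/16679) + 633*(-1/24857))) = -40346/(√27305 + (1176/16679 - 633/24857)) = -40346/(√27305 + 18674025/414589903) = -40346/(18674025/414589903 + √27305)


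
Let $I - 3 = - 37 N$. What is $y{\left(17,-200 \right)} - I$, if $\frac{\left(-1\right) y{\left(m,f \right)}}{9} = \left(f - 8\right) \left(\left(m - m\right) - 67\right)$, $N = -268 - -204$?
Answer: $-127795$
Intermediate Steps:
$N = -64$ ($N = -268 + 204 = -64$)
$y{\left(m,f \right)} = -4824 + 603 f$ ($y{\left(m,f \right)} = - 9 \left(f - 8\right) \left(\left(m - m\right) - 67\right) = - 9 \left(-8 + f\right) \left(0 - 67\right) = - 9 \left(-8 + f\right) \left(-67\right) = - 9 \left(536 - 67 f\right) = -4824 + 603 f$)
$I = 2371$ ($I = 3 - -2368 = 3 + 2368 = 2371$)
$y{\left(17,-200 \right)} - I = \left(-4824 + 603 \left(-200\right)\right) - 2371 = \left(-4824 - 120600\right) - 2371 = -125424 - 2371 = -127795$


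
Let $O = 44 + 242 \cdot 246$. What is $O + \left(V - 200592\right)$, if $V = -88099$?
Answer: $-229115$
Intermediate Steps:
$O = 59576$ ($O = 44 + 59532 = 59576$)
$O + \left(V - 200592\right) = 59576 - 288691 = -229115$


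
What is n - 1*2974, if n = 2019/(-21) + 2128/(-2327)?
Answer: -50024453/16289 ≈ -3071.1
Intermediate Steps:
n = -1580967/16289 (n = 2019*(-1/21) + 2128*(-1/2327) = -673/7 - 2128/2327 = -1580967/16289 ≈ -97.057)
n - 1*2974 = -1580967/16289 - 1*2974 = -1580967/16289 - 2974 = -50024453/16289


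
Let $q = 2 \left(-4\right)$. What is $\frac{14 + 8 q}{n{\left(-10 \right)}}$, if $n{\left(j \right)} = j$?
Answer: $5$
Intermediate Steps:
$q = -8$
$\frac{14 + 8 q}{n{\left(-10 \right)}} = \frac{14 + 8 \left(-8\right)}{-10} = \left(14 - 64\right) \left(- \frac{1}{10}\right) = \left(-50\right) \left(- \frac{1}{10}\right) = 5$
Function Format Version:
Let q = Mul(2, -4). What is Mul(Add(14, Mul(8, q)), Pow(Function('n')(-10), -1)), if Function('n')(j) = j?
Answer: 5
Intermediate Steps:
q = -8
Mul(Add(14, Mul(8, q)), Pow(Function('n')(-10), -1)) = Mul(Add(14, Mul(8, -8)), Pow(-10, -1)) = Mul(Add(14, -64), Rational(-1, 10)) = Mul(-50, Rational(-1, 10)) = 5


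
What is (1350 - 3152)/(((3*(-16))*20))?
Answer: 901/480 ≈ 1.8771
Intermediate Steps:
(1350 - 3152)/(((3*(-16))*20)) = -1802/((-48*20)) = -1802/(-960) = -1802*(-1/960) = 901/480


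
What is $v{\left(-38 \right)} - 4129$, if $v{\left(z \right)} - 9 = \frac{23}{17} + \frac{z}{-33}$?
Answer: $- \frac{2309915}{561} \approx -4117.5$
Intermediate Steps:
$v{\left(z \right)} = \frac{176}{17} - \frac{z}{33}$ ($v{\left(z \right)} = 9 + \left(\frac{23}{17} + \frac{z}{-33}\right) = 9 + \left(23 \cdot \frac{1}{17} + z \left(- \frac{1}{33}\right)\right) = 9 - \left(- \frac{23}{17} + \frac{z}{33}\right) = \frac{176}{17} - \frac{z}{33}$)
$v{\left(-38 \right)} - 4129 = \left(\frac{176}{17} - - \frac{38}{33}\right) - 4129 = \left(\frac{176}{17} + \frac{38}{33}\right) - 4129 = \frac{6454}{561} - 4129 = - \frac{2309915}{561}$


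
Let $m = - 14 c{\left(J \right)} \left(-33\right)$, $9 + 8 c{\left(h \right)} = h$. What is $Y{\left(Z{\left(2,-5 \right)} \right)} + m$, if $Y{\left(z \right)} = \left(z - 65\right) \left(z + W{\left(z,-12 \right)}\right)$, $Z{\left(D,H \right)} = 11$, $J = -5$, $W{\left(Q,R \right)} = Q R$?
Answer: $\frac{11451}{2} \approx 5725.5$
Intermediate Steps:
$Y{\left(z \right)} = - 11 z \left(-65 + z\right)$ ($Y{\left(z \right)} = \left(z - 65\right) \left(z + z \left(-12\right)\right) = \left(-65 + z\right) \left(z - 12 z\right) = \left(-65 + z\right) \left(- 11 z\right) = - 11 z \left(-65 + z\right)$)
$c{\left(h \right)} = - \frac{9}{8} + \frac{h}{8}$
$m = - \frac{1617}{2}$ ($m = - 14 \left(- \frac{9}{8} + \frac{1}{8} \left(-5\right)\right) \left(-33\right) = - 14 \left(- \frac{9}{8} - \frac{5}{8}\right) \left(-33\right) = \left(-14\right) \left(- \frac{7}{4}\right) \left(-33\right) = \frac{49}{2} \left(-33\right) = - \frac{1617}{2} \approx -808.5$)
$Y{\left(Z{\left(2,-5 \right)} \right)} + m = 11 \cdot 11 \left(65 - 11\right) - \frac{1617}{2} = 11 \cdot 11 \cdot 54 - \frac{1617}{2} = 6534 - \frac{1617}{2} = \frac{11451}{2}$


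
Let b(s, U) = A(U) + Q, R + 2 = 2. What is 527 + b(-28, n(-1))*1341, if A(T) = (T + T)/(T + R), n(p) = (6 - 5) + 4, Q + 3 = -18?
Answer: -24952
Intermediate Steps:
Q = -21 (Q = -3 - 18 = -21)
R = 0 (R = -2 + 2 = 0)
n(p) = 5 (n(p) = 1 + 4 = 5)
A(T) = 2 (A(T) = (T + T)/(T + 0) = (2*T)/T = 2)
b(s, U) = -19 (b(s, U) = 2 - 21 = -19)
527 + b(-28, n(-1))*1341 = 527 - 19*1341 = 527 - 25479 = -24952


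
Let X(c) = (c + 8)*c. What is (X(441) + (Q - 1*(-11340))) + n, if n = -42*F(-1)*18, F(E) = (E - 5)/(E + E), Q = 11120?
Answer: 218201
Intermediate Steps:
F(E) = (-5 + E)/(2*E) (F(E) = (-5 + E)/((2*E)) = (-5 + E)*(1/(2*E)) = (-5 + E)/(2*E))
n = -2268 (n = -21*(-5 - 1)/(-1)*18 = -21*(-1)*(-6)*18 = -42*3*18 = -126*18 = -2268)
X(c) = c*(8 + c) (X(c) = (8 + c)*c = c*(8 + c))
(X(441) + (Q - 1*(-11340))) + n = (441*(8 + 441) + (11120 - 1*(-11340))) - 2268 = (441*449 + (11120 + 11340)) - 2268 = (198009 + 22460) - 2268 = 220469 - 2268 = 218201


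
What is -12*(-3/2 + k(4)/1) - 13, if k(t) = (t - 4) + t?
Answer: -43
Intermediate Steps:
k(t) = -4 + 2*t (k(t) = (-4 + t) + t = -4 + 2*t)
-12*(-3/2 + k(4)/1) - 13 = -12*(-3/2 + (-4 + 2*4)/1) - 13 = -12*(-3*½ + (-4 + 8)*1) - 13 = -12*(-3/2 + 4*1) - 13 = -12*(-3/2 + 4) - 13 = -12*5/2 - 13 = -30 - 13 = -43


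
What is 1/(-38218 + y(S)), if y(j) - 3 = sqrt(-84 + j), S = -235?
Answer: -38215/1460386544 - I*sqrt(319)/1460386544 ≈ -2.6168e-5 - 1.223e-8*I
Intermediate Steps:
y(j) = 3 + sqrt(-84 + j)
1/(-38218 + y(S)) = 1/(-38218 + (3 + sqrt(-84 - 235))) = 1/(-38218 + (3 + sqrt(-319))) = 1/(-38218 + (3 + I*sqrt(319))) = 1/(-38215 + I*sqrt(319))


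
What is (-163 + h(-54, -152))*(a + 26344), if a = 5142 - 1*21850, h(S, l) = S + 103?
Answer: -1098504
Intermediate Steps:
h(S, l) = 103 + S
a = -16708 (a = 5142 - 21850 = -16708)
(-163 + h(-54, -152))*(a + 26344) = (-163 + (103 - 54))*(-16708 + 26344) = (-163 + 49)*9636 = -114*9636 = -1098504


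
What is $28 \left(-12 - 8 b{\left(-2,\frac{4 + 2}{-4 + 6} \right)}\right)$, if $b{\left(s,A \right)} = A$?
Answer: $-1008$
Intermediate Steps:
$28 \left(-12 - 8 b{\left(-2,\frac{4 + 2}{-4 + 6} \right)}\right) = 28 \left(-12 - 8 \frac{4 + 2}{-4 + 6}\right) = 28 \left(-12 - 8 \cdot \frac{6}{2}\right) = 28 \left(-12 - 8 \cdot 6 \cdot \frac{1}{2}\right) = 28 \left(-12 - 24\right) = 28 \left(-36\right) = -1008$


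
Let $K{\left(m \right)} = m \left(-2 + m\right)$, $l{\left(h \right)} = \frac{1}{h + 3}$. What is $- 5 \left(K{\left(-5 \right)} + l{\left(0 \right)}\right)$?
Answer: $- \frac{530}{3} \approx -176.67$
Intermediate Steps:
$l{\left(h \right)} = \frac{1}{3 + h}$
$- 5 \left(K{\left(-5 \right)} + l{\left(0 \right)}\right) = - 5 \left(- 5 \left(-2 - 5\right) + \frac{1}{3 + 0}\right) = - 5 \left(\left(-5\right) \left(-7\right) + \frac{1}{3}\right) = - 5 \left(35 + \frac{1}{3}\right) = \left(-5\right) \frac{106}{3} = - \frac{530}{3}$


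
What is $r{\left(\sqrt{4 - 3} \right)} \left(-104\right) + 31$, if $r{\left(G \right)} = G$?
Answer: $-73$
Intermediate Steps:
$r{\left(\sqrt{4 - 3} \right)} \left(-104\right) + 31 = \sqrt{4 - 3} \left(-104\right) + 31 = \sqrt{1} \left(-104\right) + 31 = 1 \left(-104\right) + 31 = -104 + 31 = -73$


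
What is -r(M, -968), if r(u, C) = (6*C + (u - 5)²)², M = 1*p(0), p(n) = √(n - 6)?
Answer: -33511921 - 115780*I*√6 ≈ -3.3512e+7 - 2.836e+5*I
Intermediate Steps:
p(n) = √(-6 + n)
M = I*√6 (M = 1*√(-6 + 0) = 1*√(-6) = 1*(I*√6) = I*√6 ≈ 2.4495*I)
r(u, C) = ((-5 + u)² + 6*C)² (r(u, C) = (6*C + (-5 + u)²)² = ((-5 + u)² + 6*C)²)
-r(M, -968) = -((-5 + I*√6)² + 6*(-968))² = -((-5 + I*√6)² - 5808)² = -(-5808 + (-5 + I*√6)²)²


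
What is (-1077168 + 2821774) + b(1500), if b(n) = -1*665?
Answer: 1743941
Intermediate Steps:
b(n) = -665
(-1077168 + 2821774) + b(1500) = (-1077168 + 2821774) - 665 = 1744606 - 665 = 1743941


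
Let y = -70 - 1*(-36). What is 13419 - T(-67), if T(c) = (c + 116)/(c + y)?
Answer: 1355368/101 ≈ 13419.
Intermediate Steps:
y = -34 (y = -70 + 36 = -34)
T(c) = (116 + c)/(-34 + c) (T(c) = (c + 116)/(c - 34) = (116 + c)/(-34 + c))
13419 - T(-67) = 13419 - (116 - 67)/(-34 - 67) = 13419 - 49/(-101) = 13419 - (-1)*49/101 = 13419 - 1*(-49/101) = 13419 + 49/101 = 1355368/101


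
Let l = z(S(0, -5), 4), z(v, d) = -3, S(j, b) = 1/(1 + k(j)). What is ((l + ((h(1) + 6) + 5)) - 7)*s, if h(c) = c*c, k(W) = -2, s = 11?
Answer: 22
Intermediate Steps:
S(j, b) = -1 (S(j, b) = 1/(1 - 2) = 1/(-1) = -1)
h(c) = c²
l = -3
((l + ((h(1) + 6) + 5)) - 7)*s = ((-3 + ((1² + 6) + 5)) - 7)*11 = ((-3 + ((1 + 6) + 5)) - 7)*11 = ((-3 + (7 + 5)) - 7)*11 = ((-3 + 12) - 7)*11 = (9 - 7)*11 = 2*11 = 22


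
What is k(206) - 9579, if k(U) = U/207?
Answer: -1982647/207 ≈ -9578.0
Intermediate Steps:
k(U) = U/207 (k(U) = U*(1/207) = U/207)
k(206) - 9579 = (1/207)*206 - 9579 = 206/207 - 9579 = -1982647/207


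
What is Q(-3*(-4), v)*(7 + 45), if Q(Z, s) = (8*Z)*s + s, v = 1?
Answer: 5044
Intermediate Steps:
Q(Z, s) = s + 8*Z*s (Q(Z, s) = 8*Z*s + s = s + 8*Z*s)
Q(-3*(-4), v)*(7 + 45) = (1*(1 + 8*(-3*(-4))))*(7 + 45) = (1*(1 + 8*12))*52 = (1*(1 + 96))*52 = (1*97)*52 = 97*52 = 5044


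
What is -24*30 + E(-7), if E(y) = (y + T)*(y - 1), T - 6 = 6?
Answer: -760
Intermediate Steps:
T = 12 (T = 6 + 6 = 12)
E(y) = (-1 + y)*(12 + y) (E(y) = (y + 12)*(y - 1) = (12 + y)*(-1 + y) = (-1 + y)*(12 + y))
-24*30 + E(-7) = -24*30 + (-12 + (-7)**2 + 11*(-7)) = -720 + (-12 + 49 - 77) = -720 - 40 = -760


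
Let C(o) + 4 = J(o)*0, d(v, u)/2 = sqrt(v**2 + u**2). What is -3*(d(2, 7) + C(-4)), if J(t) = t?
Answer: 12 - 6*sqrt(53) ≈ -31.681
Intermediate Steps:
d(v, u) = 2*sqrt(u**2 + v**2) (d(v, u) = 2*sqrt(v**2 + u**2) = 2*sqrt(u**2 + v**2))
C(o) = -4 (C(o) = -4 + o*0 = -4 + 0 = -4)
-3*(d(2, 7) + C(-4)) = -3*(2*sqrt(7**2 + 2**2) - 4) = -3*(2*sqrt(49 + 4) - 4) = -3*(2*sqrt(53) - 4) = -3*(-4 + 2*sqrt(53)) = 12 - 6*sqrt(53)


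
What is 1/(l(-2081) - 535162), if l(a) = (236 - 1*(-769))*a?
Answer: -1/2626567 ≈ -3.8072e-7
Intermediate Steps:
l(a) = 1005*a (l(a) = (236 + 769)*a = 1005*a)
1/(l(-2081) - 535162) = 1/(1005*(-2081) - 535162) = 1/(-2091405 - 535162) = 1/(-2626567) = -1/2626567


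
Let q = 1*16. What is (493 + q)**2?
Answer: 259081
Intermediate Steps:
q = 16
(493 + q)**2 = (493 + 16)**2 = 509**2 = 259081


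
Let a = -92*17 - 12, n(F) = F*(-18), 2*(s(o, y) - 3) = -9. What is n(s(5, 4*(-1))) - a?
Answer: 1603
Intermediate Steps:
s(o, y) = -3/2 (s(o, y) = 3 + (½)*(-9) = 3 - 9/2 = -3/2)
n(F) = -18*F
a = -1576 (a = -1564 - 12 = -1576)
n(s(5, 4*(-1))) - a = -18*(-3/2) - 1*(-1576) = 27 + 1576 = 1603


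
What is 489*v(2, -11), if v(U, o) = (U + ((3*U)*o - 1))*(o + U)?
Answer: 286065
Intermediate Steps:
v(U, o) = (U + o)*(-1 + U + 3*U*o) (v(U, o) = (U + (3*U*o - 1))*(U + o) = (U + (-1 + 3*U*o))*(U + o) = (-1 + U + 3*U*o)*(U + o) = (U + o)*(-1 + U + 3*U*o))
489*v(2, -11) = 489*(2² - 1*2 - 1*(-11) + 2*(-11) + 3*2*(-11)² + 3*(-11)*2²) = 489*(4 - 2 + 11 - 22 + 3*2*121 + 3*(-11)*4) = 489*(4 - 2 + 11 - 22 + 726 - 132) = 489*585 = 286065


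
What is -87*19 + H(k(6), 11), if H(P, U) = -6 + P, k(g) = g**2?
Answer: -1623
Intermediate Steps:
-87*19 + H(k(6), 11) = -87*19 + (-6 + 6**2) = -1653 + (-6 + 36) = -1653 + 30 = -1623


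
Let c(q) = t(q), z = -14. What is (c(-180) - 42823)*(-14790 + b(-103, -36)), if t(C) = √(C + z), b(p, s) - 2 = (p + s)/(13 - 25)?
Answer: 7593245891/12 - 177317*I*√194/12 ≈ 6.3277e+8 - 2.0581e+5*I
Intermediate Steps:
b(p, s) = 2 - p/12 - s/12 (b(p, s) = 2 + (p + s)/(13 - 25) = 2 + (p + s)/(-12) = 2 + (p + s)*(-1/12) = 2 + (-p/12 - s/12) = 2 - p/12 - s/12)
t(C) = √(-14 + C) (t(C) = √(C - 14) = √(-14 + C))
c(q) = √(-14 + q)
(c(-180) - 42823)*(-14790 + b(-103, -36)) = (√(-14 - 180) - 42823)*(-14790 + (2 - 1/12*(-103) - 1/12*(-36))) = (√(-194) - 42823)*(-14790 + (2 + 103/12 + 3)) = (I*√194 - 42823)*(-14790 + 163/12) = (-42823 + I*√194)*(-177317/12) = 7593245891/12 - 177317*I*√194/12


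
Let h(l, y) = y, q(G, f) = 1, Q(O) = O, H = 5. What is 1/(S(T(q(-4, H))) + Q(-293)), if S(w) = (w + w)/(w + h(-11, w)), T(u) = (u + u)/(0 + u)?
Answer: -1/292 ≈ -0.0034247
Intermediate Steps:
T(u) = 2 (T(u) = (2*u)/u = 2)
S(w) = 1 (S(w) = (w + w)/(w + w) = (2*w)/((2*w)) = (2*w)*(1/(2*w)) = 1)
1/(S(T(q(-4, H))) + Q(-293)) = 1/(1 - 293) = 1/(-292) = -1/292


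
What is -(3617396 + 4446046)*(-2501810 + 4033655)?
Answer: -12351943310490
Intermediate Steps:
-(3617396 + 4446046)*(-2501810 + 4033655) = -8063442*1531845 = -1*12351943310490 = -12351943310490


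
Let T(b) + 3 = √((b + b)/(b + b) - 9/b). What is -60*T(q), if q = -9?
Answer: 180 - 60*√2 ≈ 95.147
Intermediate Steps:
T(b) = -3 + √(1 - 9/b) (T(b) = -3 + √((b + b)/(b + b) - 9/b) = -3 + √((2*b)/((2*b)) - 9/b) = -3 + √((2*b)*(1/(2*b)) - 9/b) = -3 + √(1 - 9/b))
-60*T(q) = -60*(-3 + √((-9 - 9)/(-9))) = -60*(-3 + √(-⅑*(-18))) = -60*(-3 + √2) = 180 - 60*√2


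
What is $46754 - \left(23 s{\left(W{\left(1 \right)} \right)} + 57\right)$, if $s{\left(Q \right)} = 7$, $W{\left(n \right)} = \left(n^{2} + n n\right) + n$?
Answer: $46536$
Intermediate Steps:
$W{\left(n \right)} = n + 2 n^{2}$ ($W{\left(n \right)} = \left(n^{2} + n^{2}\right) + n = 2 n^{2} + n = n + 2 n^{2}$)
$46754 - \left(23 s{\left(W{\left(1 \right)} \right)} + 57\right) = 46754 - \left(23 \cdot 7 + 57\right) = 46754 - \left(161 + 57\right) = 46754 - 218 = 46536$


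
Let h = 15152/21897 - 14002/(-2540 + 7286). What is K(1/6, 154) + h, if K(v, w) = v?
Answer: -72456625/34641054 ≈ -2.0916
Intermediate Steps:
h = -39115067/17320527 (h = 15152*(1/21897) - 14002/4746 = 15152/21897 - 14002*1/4746 = 15152/21897 - 7001/2373 = -39115067/17320527 ≈ -2.2583)
K(1/6, 154) + h = 1/6 - 39115067/17320527 = -72456625/34641054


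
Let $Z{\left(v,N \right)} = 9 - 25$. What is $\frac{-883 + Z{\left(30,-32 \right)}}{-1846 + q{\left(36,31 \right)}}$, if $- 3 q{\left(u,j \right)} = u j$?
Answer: $\frac{899}{2218} \approx 0.40532$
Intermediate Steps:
$Z{\left(v,N \right)} = -16$
$q{\left(u,j \right)} = - \frac{j u}{3}$ ($q{\left(u,j \right)} = - \frac{u j}{3} = - \frac{j u}{3}$)
$\frac{-883 + Z{\left(30,-32 \right)}}{-1846 + q{\left(36,31 \right)}} = \frac{-883 - 16}{-1846 - \frac{31}{3} \cdot 36} = - \frac{899}{-1846 - 372} = - \frac{899}{-2218} = \left(-899\right) \left(- \frac{1}{2218}\right) = \frac{899}{2218}$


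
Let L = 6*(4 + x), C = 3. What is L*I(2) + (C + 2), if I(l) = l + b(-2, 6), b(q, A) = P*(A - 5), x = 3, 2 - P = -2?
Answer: 257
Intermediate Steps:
P = 4 (P = 2 - 1*(-2) = 2 + 2 = 4)
b(q, A) = -20 + 4*A (b(q, A) = 4*(A - 5) = 4*(-5 + A) = -20 + 4*A)
L = 42 (L = 6*(4 + 3) = 6*7 = 42)
I(l) = 4 + l (I(l) = l + (-20 + 4*6) = l + (-20 + 24) = l + 4 = 4 + l)
L*I(2) + (C + 2) = 42*(4 + 2) + (3 + 2) = 42*6 + 5 = 252 + 5 = 257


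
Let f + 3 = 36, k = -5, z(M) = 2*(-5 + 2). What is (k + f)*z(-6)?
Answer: -168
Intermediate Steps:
z(M) = -6 (z(M) = 2*(-3) = -6)
f = 33 (f = -3 + 36 = 33)
(k + f)*z(-6) = (-5 + 33)*(-6) = 28*(-6) = -168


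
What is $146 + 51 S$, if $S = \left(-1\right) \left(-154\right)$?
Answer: $8000$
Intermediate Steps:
$S = 154$
$146 + 51 S = 146 + 51 \cdot 154 = 146 + 7854 = 8000$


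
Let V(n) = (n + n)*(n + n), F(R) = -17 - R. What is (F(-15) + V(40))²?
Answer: 40934404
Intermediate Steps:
V(n) = 4*n² (V(n) = (2*n)*(2*n) = 4*n²)
(F(-15) + V(40))² = ((-17 - 1*(-15)) + 4*40²)² = ((-17 + 15) + 4*1600)² = (-2 + 6400)² = 6398² = 40934404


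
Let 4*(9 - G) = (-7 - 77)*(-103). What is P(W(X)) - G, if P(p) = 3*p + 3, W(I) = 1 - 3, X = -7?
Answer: 2151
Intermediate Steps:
W(I) = -2
G = -2154 (G = 9 - (-7 - 77)*(-103)/4 = 9 - (-21)*(-103) = 9 - ¼*8652 = 9 - 2163 = -2154)
P(p) = 3 + 3*p
P(W(X)) - G = (3 + 3*(-2)) - 1*(-2154) = (3 - 6) + 2154 = -3 + 2154 = 2151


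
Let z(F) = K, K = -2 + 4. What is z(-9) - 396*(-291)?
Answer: 115238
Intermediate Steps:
K = 2
z(F) = 2
z(-9) - 396*(-291) = 2 - 396*(-291) = 2 + 115236 = 115238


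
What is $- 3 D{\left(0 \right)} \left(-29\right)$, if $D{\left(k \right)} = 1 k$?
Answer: $0$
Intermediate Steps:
$D{\left(k \right)} = k$
$- 3 D{\left(0 \right)} \left(-29\right) = \left(-3\right) 0 \left(-29\right) = 0 \left(-29\right) = 0$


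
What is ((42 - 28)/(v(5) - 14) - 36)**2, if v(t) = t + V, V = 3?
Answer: 13225/9 ≈ 1469.4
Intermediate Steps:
v(t) = 3 + t (v(t) = t + 3 = 3 + t)
((42 - 28)/(v(5) - 14) - 36)**2 = ((42 - 28)/((3 + 5) - 14) - 36)**2 = (14/(8 - 14) - 36)**2 = (14/(-6) - 36)**2 = (14*(-1/6) - 36)**2 = (-7/3 - 36)**2 = (-115/3)**2 = 13225/9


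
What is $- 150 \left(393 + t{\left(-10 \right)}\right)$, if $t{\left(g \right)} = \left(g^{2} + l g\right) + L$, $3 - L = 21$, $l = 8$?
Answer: $-59250$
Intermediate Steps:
$L = -18$ ($L = 3 - 21 = -18$)
$t{\left(g \right)} = -18 + g^{2} + 8 g$ ($t{\left(g \right)} = \left(g^{2} + 8 g\right) - 18 = -18 + g^{2} + 8 g$)
$- 150 \left(393 + t{\left(-10 \right)}\right) = - 150 \left(393 + \left(-18 + \left(-10\right)^{2} + 8 \left(-10\right)\right)\right) = - 150 \left(393 - -2\right) = - 150 \left(393 + 2\right) = \left(-150\right) 395 = -59250$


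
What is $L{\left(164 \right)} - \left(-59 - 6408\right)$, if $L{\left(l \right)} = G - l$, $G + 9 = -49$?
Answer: $6245$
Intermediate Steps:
$G = -58$ ($G = -9 - 49 = -58$)
$L{\left(l \right)} = -58 - l$
$L{\left(164 \right)} - \left(-59 - 6408\right) = \left(-58 - 164\right) - \left(-59 - 6408\right) = -222 - -6467 = -222 + 6467 = 6245$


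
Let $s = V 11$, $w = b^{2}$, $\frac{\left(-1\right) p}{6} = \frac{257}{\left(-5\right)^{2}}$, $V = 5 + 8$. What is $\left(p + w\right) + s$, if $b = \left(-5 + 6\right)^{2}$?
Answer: $\frac{2058}{25} \approx 82.32$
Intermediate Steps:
$V = 13$
$p = - \frac{1542}{25}$ ($p = - 6 \frac{257}{\left(-5\right)^{2}} = - 6 \cdot \frac{257}{25} = - 6 \cdot 257 \cdot \frac{1}{25} = \left(-6\right) \frac{257}{25} = - \frac{1542}{25} \approx -61.68$)
$b = 1$ ($b = 1^{2} = 1$)
$w = 1$ ($w = 1^{2} = 1$)
$s = 143$ ($s = 13 \cdot 11 = 143$)
$\left(p + w\right) + s = \left(- \frac{1542}{25} + 1\right) + 143 = - \frac{1517}{25} + 143 = \frac{2058}{25}$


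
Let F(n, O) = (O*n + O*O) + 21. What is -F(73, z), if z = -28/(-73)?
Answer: -261905/5329 ≈ -49.147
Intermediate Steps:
z = 28/73 (z = -28*(-1/73) = 28/73 ≈ 0.38356)
F(n, O) = 21 + O**2 + O*n (F(n, O) = (O*n + O**2) + 21 = (O**2 + O*n) + 21 = 21 + O**2 + O*n)
-F(73, z) = -(21 + (28/73)**2 + (28/73)*73) = -(21 + 784/5329 + 28) = -1*261905/5329 = -261905/5329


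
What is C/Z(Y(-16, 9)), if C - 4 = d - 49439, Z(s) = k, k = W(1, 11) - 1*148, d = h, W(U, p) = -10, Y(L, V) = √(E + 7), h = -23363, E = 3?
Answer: 36399/79 ≈ 460.75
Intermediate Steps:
Y(L, V) = √10 (Y(L, V) = √(3 + 7) = √10)
d = -23363
k = -158 (k = -10 - 1*148 = -10 - 148 = -158)
Z(s) = -158
C = -72798 (C = 4 + (-23363 - 49439) = 4 - 72802 = -72798)
C/Z(Y(-16, 9)) = -72798/(-158) = -72798*(-1/158) = 36399/79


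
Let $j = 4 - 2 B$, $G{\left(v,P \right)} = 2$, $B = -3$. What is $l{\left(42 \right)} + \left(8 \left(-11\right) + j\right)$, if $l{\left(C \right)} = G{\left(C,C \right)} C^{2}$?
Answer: $3450$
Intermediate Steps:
$l{\left(C \right)} = 2 C^{2}$
$j = 10$ ($j = 4 - -6 = 4 + 6 = 10$)
$l{\left(42 \right)} + \left(8 \left(-11\right) + j\right) = 2 \cdot 42^{2} + \left(8 \left(-11\right) + 10\right) = 2 \cdot 1764 + \left(-88 + 10\right) = 3528 - 78 = 3450$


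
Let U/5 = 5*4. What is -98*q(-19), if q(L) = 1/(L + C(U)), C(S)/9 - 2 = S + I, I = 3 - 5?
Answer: -98/881 ≈ -0.11124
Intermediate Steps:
I = -2
U = 100 (U = 5*(5*4) = 5*20 = 100)
C(S) = 9*S (C(S) = 18 + 9*(S - 2) = 18 + 9*(-2 + S) = 18 + (-18 + 9*S) = 9*S)
q(L) = 1/(900 + L) (q(L) = 1/(L + 9*100) = 1/(L + 900) = 1/(900 + L))
-98*q(-19) = -98/(900 - 19) = -98/881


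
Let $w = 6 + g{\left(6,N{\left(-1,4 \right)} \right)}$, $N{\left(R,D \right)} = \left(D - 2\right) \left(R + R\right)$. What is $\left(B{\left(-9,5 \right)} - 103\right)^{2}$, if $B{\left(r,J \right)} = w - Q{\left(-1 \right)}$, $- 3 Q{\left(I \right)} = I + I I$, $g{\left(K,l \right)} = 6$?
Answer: $8281$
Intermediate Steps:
$N{\left(R,D \right)} = 2 R \left(-2 + D\right)$ ($N{\left(R,D \right)} = \left(-2 + D\right) 2 R = 2 R \left(-2 + D\right)$)
$Q{\left(I \right)} = - \frac{I}{3} - \frac{I^{2}}{3}$ ($Q{\left(I \right)} = - \frac{I + I I}{3} = - \frac{I + I^{2}}{3} = - \frac{I}{3} - \frac{I^{2}}{3}$)
$w = 12$ ($w = 6 + 6 = 12$)
$B{\left(r,J \right)} = 12$ ($B{\left(r,J \right)} = 12 - \left(- \frac{1}{3}\right) \left(-1\right) \left(1 - 1\right) = 12 - \left(- \frac{1}{3}\right) \left(-1\right) 0 = 12 - 0 = 12 + 0 = 12$)
$\left(B{\left(-9,5 \right)} - 103\right)^{2} = \left(12 - 103\right)^{2} = \left(-91\right)^{2} = 8281$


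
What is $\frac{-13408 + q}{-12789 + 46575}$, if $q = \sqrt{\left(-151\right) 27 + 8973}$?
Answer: $- \frac{6704}{16893} + \frac{2 \sqrt{34}}{5631} \approx -0.39478$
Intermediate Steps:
$q = 12 \sqrt{34}$ ($q = \sqrt{-4077 + 8973} = \sqrt{4896} = 12 \sqrt{34} \approx 69.971$)
$\frac{-13408 + q}{-12789 + 46575} = \frac{-13408 + 12 \sqrt{34}}{-12789 + 46575} = \frac{-13408 + 12 \sqrt{34}}{33786} = \left(-13408 + 12 \sqrt{34}\right) \frac{1}{33786} = - \frac{6704}{16893} + \frac{2 \sqrt{34}}{5631}$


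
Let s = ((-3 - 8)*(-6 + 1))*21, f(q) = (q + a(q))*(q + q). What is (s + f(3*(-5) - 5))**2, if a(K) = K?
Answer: 7590025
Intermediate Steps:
f(q) = 4*q**2 (f(q) = (q + q)*(q + q) = (2*q)*(2*q) = 4*q**2)
s = 1155 (s = -11*(-5)*21 = 55*21 = 1155)
(s + f(3*(-5) - 5))**2 = (1155 + 4*(3*(-5) - 5)**2)**2 = (1155 + 4*(-15 - 5)**2)**2 = (1155 + 4*(-20)**2)**2 = (1155 + 4*400)**2 = (1155 + 1600)**2 = 2755**2 = 7590025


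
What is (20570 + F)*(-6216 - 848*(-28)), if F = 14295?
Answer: 611113720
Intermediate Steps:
(20570 + F)*(-6216 - 848*(-28)) = (20570 + 14295)*(-6216 - 848*(-28)) = 34865*(-6216 + 23744) = 34865*17528 = 611113720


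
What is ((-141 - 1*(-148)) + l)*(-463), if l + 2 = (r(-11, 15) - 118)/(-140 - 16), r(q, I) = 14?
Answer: -7871/3 ≈ -2623.7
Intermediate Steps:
l = -4/3 (l = -2 + (14 - 118)/(-140 - 16) = -2 - 104/(-156) = -2 - 104*(-1/156) = -2 + ⅔ = -4/3 ≈ -1.3333)
((-141 - 1*(-148)) + l)*(-463) = ((-141 - 1*(-148)) - 4/3)*(-463) = ((-141 + 148) - 4/3)*(-463) = (7 - 4/3)*(-463) = (17/3)*(-463) = -7871/3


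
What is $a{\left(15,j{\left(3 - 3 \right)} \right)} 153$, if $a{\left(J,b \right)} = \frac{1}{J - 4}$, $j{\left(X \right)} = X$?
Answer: $\frac{153}{11} \approx 13.909$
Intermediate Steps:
$a{\left(J,b \right)} = \frac{1}{-4 + J}$
$a{\left(15,j{\left(3 - 3 \right)} \right)} 153 = \frac{1}{-4 + 15} \cdot 153 = \frac{1}{11} \cdot 153 = \frac{153}{11}$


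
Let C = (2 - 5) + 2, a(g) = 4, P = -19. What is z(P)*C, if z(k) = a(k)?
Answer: -4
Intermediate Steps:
z(k) = 4
C = -1 (C = -3 + 2 = -1)
z(P)*C = 4*(-1) = -4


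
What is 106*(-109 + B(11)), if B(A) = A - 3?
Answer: -10706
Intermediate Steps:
B(A) = -3 + A
106*(-109 + B(11)) = 106*(-109 + (-3 + 11)) = 106*(-109 + 8) = 106*(-101) = -10706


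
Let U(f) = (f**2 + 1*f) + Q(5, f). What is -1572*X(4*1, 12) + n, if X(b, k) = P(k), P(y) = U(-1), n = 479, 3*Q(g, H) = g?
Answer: -2141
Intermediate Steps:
Q(g, H) = g/3
U(f) = 5/3 + f + f**2 (U(f) = (f**2 + 1*f) + (1/3)*5 = (f**2 + f) + 5/3 = (f + f**2) + 5/3 = 5/3 + f + f**2)
P(y) = 5/3 (P(y) = 5/3 - 1 + (-1)**2 = 5/3 - 1 + 1 = 5/3)
X(b, k) = 5/3
-1572*X(4*1, 12) + n = -1572*5/3 + 479 = -2620 + 479 = -2141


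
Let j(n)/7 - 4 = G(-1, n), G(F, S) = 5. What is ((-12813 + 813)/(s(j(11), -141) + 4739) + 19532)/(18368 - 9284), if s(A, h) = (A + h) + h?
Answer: 551704/256623 ≈ 2.1499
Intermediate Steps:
j(n) = 63 (j(n) = 28 + 7*5 = 28 + 35 = 63)
s(A, h) = A + 2*h
((-12813 + 813)/(s(j(11), -141) + 4739) + 19532)/(18368 - 9284) = ((-12813 + 813)/((63 + 2*(-141)) + 4739) + 19532)/(18368 - 9284) = (-12000/((63 - 282) + 4739) + 19532)/9084 = (-12000/(-219 + 4739) + 19532)*(1/9084) = (-12000/4520 + 19532)*(1/9084) = (-12000*1/4520 + 19532)*(1/9084) = (-300/113 + 19532)*(1/9084) = (2206816/113)*(1/9084) = 551704/256623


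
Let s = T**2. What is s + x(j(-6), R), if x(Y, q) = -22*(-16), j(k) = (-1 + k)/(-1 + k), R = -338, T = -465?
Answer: 216577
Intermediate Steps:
j(k) = 1
x(Y, q) = 352
s = 216225 (s = (-465)**2 = 216225)
s + x(j(-6), R) = 216225 + 352 = 216577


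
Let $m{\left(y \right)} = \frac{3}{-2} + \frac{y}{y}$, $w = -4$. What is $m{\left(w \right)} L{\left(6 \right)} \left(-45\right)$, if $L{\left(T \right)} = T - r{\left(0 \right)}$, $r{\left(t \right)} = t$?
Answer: $135$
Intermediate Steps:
$m{\left(y \right)} = - \frac{1}{2}$ ($m{\left(y \right)} = 3 \left(- \frac{1}{2}\right) + 1 = - \frac{3}{2} + 1 = - \frac{1}{2}$)
$L{\left(T \right)} = T$ ($L{\left(T \right)} = T - 0 = T + 0 = T$)
$m{\left(w \right)} L{\left(6 \right)} \left(-45\right) = \left(- \frac{1}{2}\right) 6 \left(-45\right) = \left(-3\right) \left(-45\right) = 135$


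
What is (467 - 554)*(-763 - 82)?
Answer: 73515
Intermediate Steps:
(467 - 554)*(-763 - 82) = -87*(-845) = 73515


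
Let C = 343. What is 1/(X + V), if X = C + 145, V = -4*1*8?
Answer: 1/456 ≈ 0.0021930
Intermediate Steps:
V = -32 (V = -4*8 = -32)
X = 488 (X = 343 + 145 = 488)
1/(X + V) = 1/(488 - 32) = 1/456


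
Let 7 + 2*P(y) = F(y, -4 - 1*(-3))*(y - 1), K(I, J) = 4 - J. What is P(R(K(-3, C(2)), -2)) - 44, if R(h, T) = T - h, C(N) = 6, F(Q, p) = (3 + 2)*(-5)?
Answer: -35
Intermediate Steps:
F(Q, p) = -25 (F(Q, p) = 5*(-5) = -25)
P(y) = 9 - 25*y/2 (P(y) = -7/2 + (-25*(y - 1))/2 = -7/2 + (-25*(-1 + y))/2 = -7/2 + (25 - 25*y)/2 = -7/2 + (25/2 - 25*y/2) = 9 - 25*y/2)
P(R(K(-3, C(2)), -2)) - 44 = (9 - 25*(-2 - (4 - 1*6))/2) - 44 = (9 - 25*(-2 - (4 - 6))/2) - 44 = (9 - 25*(-2 - 1*(-2))/2) - 44 = (9 - 25*(-2 + 2)/2) - 44 = (9 - 25/2*0) - 44 = (9 + 0) - 44 = 9 - 44 = -35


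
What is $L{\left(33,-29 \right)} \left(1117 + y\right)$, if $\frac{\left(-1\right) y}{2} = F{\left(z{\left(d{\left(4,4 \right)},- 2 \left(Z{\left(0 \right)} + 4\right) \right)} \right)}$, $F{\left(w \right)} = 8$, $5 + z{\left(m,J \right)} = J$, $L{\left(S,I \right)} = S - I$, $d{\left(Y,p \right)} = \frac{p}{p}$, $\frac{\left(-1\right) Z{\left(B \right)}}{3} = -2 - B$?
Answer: $68262$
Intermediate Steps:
$Z{\left(B \right)} = 6 + 3 B$ ($Z{\left(B \right)} = - 3 \left(-2 - B\right) = 6 + 3 B$)
$d{\left(Y,p \right)} = 1$
$z{\left(m,J \right)} = -5 + J$
$y = -16$ ($y = \left(-2\right) 8 = -16$)
$L{\left(33,-29 \right)} \left(1117 + y\right) = \left(33 - -29\right) \left(1117 - 16\right) = \left(33 + 29\right) 1101 = 62 \cdot 1101 = 68262$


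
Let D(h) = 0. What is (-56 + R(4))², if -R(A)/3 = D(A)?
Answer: 3136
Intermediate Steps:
R(A) = 0 (R(A) = -3*0 = 0)
(-56 + R(4))² = (-56 + 0)² = (-56)² = 3136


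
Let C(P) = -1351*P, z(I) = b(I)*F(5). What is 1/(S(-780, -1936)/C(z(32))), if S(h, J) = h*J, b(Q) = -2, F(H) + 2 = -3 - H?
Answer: -1351/75504 ≈ -0.017893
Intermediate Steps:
F(H) = -5 - H (F(H) = -2 + (-3 - H) = -5 - H)
z(I) = 20 (z(I) = -2*(-5 - 1*5) = -2*(-5 - 5) = -2*(-10) = 20)
S(h, J) = J*h
1/(S(-780, -1936)/C(z(32))) = 1/((-1936*(-780))/((-1351*20))) = 1/(1510080/(-27020)) = 1/(1510080*(-1/27020)) = 1/(-75504/1351) = -1351/75504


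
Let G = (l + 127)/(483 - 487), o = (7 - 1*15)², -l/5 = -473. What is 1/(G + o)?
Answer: -1/559 ≈ -0.0017889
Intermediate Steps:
l = 2365 (l = -5*(-473) = 2365)
o = 64 (o = (7 - 15)² = (-8)² = 64)
G = -623 (G = (2365 + 127)/(483 - 487) = 2492/(-4) = 2492*(-¼) = -623)
1/(G + o) = 1/(-623 + 64) = 1/(-559) = -1/559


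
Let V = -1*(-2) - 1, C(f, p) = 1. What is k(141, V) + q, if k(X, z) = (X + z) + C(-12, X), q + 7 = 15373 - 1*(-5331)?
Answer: 20840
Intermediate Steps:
q = 20697 (q = -7 + (15373 - 1*(-5331)) = -7 + (15373 + 5331) = -7 + 20704 = 20697)
V = 1 (V = 2 - 1 = 1)
k(X, z) = 1 + X + z (k(X, z) = (X + z) + 1 = 1 + X + z)
k(141, V) + q = (1 + 141 + 1) + 20697 = 143 + 20697 = 20840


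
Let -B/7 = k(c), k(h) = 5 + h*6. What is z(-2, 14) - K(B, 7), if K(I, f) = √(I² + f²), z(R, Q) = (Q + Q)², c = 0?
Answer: 784 - 7*√26 ≈ 748.31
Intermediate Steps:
k(h) = 5 + 6*h
z(R, Q) = 4*Q² (z(R, Q) = (2*Q)² = 4*Q²)
B = -35 (B = -7*(5 + 6*0) = -7*(5 + 0) = -7*5 = -35)
z(-2, 14) - K(B, 7) = 4*14² - √((-35)² + 7²) = 4*196 - √(1225 + 49) = 784 - √1274 = 784 - 7*√26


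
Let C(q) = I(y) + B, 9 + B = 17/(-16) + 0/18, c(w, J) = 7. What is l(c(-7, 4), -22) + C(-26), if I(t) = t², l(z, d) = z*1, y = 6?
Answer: 527/16 ≈ 32.938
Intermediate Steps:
l(z, d) = z
B = -161/16 (B = -9 + (17/(-16) + 0/18) = -9 + (17*(-1/16) + 0*(1/18)) = -9 + (-17/16 + 0) = -9 - 17/16 = -161/16 ≈ -10.063)
C(q) = 415/16 (C(q) = 6² - 161/16 = 36 - 161/16 = 415/16)
l(c(-7, 4), -22) + C(-26) = 7 + 415/16 = 527/16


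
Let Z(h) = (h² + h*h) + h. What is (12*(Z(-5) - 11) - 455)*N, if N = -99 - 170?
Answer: 12643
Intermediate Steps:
Z(h) = h + 2*h² (Z(h) = (h² + h²) + h = 2*h² + h = h + 2*h²)
N = -269
(12*(Z(-5) - 11) - 455)*N = (12*(-5*(1 + 2*(-5)) - 11) - 455)*(-269) = (12*(-5*(1 - 10) - 11) - 455)*(-269) = (12*(-5*(-9) - 11) - 455)*(-269) = (12*(45 - 11) - 455)*(-269) = (12*34 - 455)*(-269) = (408 - 455)*(-269) = -47*(-269) = 12643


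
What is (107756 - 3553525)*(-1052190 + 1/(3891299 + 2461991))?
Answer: 23034511630215776131/6353290 ≈ 3.6256e+12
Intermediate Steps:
(107756 - 3553525)*(-1052190 + 1/(3891299 + 2461991)) = -3445769*(-1052190 + 1/6353290) = -3445769*(-6684868205099/6353290) = 23034511630215776131/6353290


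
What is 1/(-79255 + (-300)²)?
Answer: 1/10745 ≈ 9.3067e-5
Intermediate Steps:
1/(-79255 + (-300)²) = 1/(-79255 + 90000) = 1/10745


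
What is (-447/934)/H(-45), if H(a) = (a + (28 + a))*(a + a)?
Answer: -149/1737240 ≈ -8.5768e-5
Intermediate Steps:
H(a) = 2*a*(28 + 2*a) (H(a) = (28 + 2*a)*(2*a) = 2*a*(28 + 2*a))
(-447/934)/H(-45) = (-447/934)/((4*(-45)*(14 - 45))) = (-447*1/934)/((4*(-45)*(-31))) = -447/934/5580 = -447/934*1/5580 = -149/1737240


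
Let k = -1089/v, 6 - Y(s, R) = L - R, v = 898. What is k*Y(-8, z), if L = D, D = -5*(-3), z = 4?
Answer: 5445/898 ≈ 6.0635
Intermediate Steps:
D = 15
L = 15
Y(s, R) = -9 + R (Y(s, R) = 6 - (15 - R) = 6 + (-15 + R) = -9 + R)
k = -1089/898 ≈ -1.2127
k*Y(-8, z) = -1089*(-9 + 4)/898 = -1089/898*(-5) = 5445/898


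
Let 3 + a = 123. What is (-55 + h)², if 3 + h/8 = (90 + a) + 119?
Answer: 6517809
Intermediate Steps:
a = 120 (a = -3 + 123 = 120)
h = 2608 (h = -24 + 8*((90 + 120) + 119) = -24 + 8*(210 + 119) = -24 + 8*329 = -24 + 2632 = 2608)
(-55 + h)² = (-55 + 2608)² = 2553² = 6517809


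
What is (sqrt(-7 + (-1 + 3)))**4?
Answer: 25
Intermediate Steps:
(sqrt(-7 + (-1 + 3)))**4 = (sqrt(-7 + 2))**4 = (sqrt(-5))**4 = (I*sqrt(5))**4 = 25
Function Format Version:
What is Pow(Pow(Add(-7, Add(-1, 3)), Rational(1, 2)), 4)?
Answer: 25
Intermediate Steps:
Pow(Pow(Add(-7, Add(-1, 3)), Rational(1, 2)), 4) = Pow(Pow(Add(-7, 2), Rational(1, 2)), 4) = Pow(Pow(-5, Rational(1, 2)), 4) = Pow(Mul(I, Pow(5, Rational(1, 2))), 4) = 25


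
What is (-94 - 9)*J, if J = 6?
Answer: -618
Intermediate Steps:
(-94 - 9)*J = (-94 - 9)*6 = -103*6 = -618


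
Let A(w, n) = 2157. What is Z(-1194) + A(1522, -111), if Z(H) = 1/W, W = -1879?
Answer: 4053002/1879 ≈ 2157.0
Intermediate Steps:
Z(H) = -1/1879 (Z(H) = 1/(-1879) = -1/1879)
Z(-1194) + A(1522, -111) = -1/1879 + 2157 = 4053002/1879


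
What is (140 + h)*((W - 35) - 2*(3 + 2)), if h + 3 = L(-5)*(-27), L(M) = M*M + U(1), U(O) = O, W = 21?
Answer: 13560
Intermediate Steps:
L(M) = 1 + M² (L(M) = M*M + 1 = M² + 1 = 1 + M²)
h = -705 (h = -3 + (1 + (-5)²)*(-27) = -3 + (1 + 25)*(-27) = -3 + 26*(-27) = -3 - 702 = -705)
(140 + h)*((W - 35) - 2*(3 + 2)) = (140 - 705)*((21 - 35) - 2*(3 + 2)) = -565*(-14 - 2*5) = -565*(-14 - 10) = -565*(-24) = 13560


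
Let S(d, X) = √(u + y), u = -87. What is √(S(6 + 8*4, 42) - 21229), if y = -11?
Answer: √(-21229 + 7*I*√2) ≈ 0.034 + 145.7*I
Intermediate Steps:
S(d, X) = 7*I*√2 (S(d, X) = √(-87 - 11) = √(-98) = 7*I*√2)
√(S(6 + 8*4, 42) - 21229) = √(7*I*√2 - 21229) = √(-21229 + 7*I*√2)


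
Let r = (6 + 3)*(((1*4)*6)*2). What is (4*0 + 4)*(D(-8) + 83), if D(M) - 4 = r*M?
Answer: -13476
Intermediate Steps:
r = 432 (r = 9*((4*6)*2) = 9*(24*2) = 9*48 = 432)
D(M) = 4 + 432*M
(4*0 + 4)*(D(-8) + 83) = (4*0 + 4)*((4 + 432*(-8)) + 83) = (0 + 4)*((4 - 3456) + 83) = 4*(-3452 + 83) = 4*(-3369) = -13476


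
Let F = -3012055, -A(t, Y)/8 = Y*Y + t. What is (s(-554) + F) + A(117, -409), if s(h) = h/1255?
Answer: -5460805499/1255 ≈ -4.3512e+6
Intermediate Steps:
A(t, Y) = -8*t - 8*Y² (A(t, Y) = -8*(Y*Y + t) = -8*(Y² + t) = -8*(t + Y²) = -8*t - 8*Y²)
s(h) = h/1255 (s(h) = h*(1/1255) = h/1255)
(s(-554) + F) + A(117, -409) = ((1/1255)*(-554) - 3012055) + (-8*117 - 8*(-409)²) = (-554/1255 - 3012055) + (-936 - 8*167281) = -3780129579/1255 + (-936 - 1338248) = -3780129579/1255 - 1339184 = -5460805499/1255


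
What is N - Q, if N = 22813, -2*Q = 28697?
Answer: 74323/2 ≈ 37162.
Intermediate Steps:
Q = -28697/2 (Q = -½*28697 = -28697/2 ≈ -14349.)
N - Q = 22813 - 1*(-28697/2) = 22813 + 28697/2 = 74323/2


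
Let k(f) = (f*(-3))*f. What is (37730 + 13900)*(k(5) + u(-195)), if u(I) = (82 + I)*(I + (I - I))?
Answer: 1133794800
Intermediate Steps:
u(I) = I*(82 + I) (u(I) = (82 + I)*(I + 0) = (82 + I)*I = I*(82 + I))
k(f) = -3*f² (k(f) = (-3*f)*f = -3*f²)
(37730 + 13900)*(k(5) + u(-195)) = (37730 + 13900)*(-3*5² - 195*(82 - 195)) = 51630*(-3*25 - 195*(-113)) = 51630*(-75 + 22035) = 51630*21960 = 1133794800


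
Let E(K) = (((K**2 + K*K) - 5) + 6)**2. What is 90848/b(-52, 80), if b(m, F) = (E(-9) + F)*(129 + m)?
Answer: 90848/2051973 ≈ 0.044273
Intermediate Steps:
E(K) = (1 + 2*K**2)**2 (E(K) = (((K**2 + K**2) - 5) + 6)**2 = ((2*K**2 - 5) + 6)**2 = ((-5 + 2*K**2) + 6)**2 = (1 + 2*K**2)**2)
b(m, F) = (129 + m)*(26569 + F) (b(m, F) = ((1 + 2*(-9)**2)**2 + F)*(129 + m) = ((1 + 2*81)**2 + F)*(129 + m) = ((1 + 162)**2 + F)*(129 + m) = (163**2 + F)*(129 + m) = (26569 + F)*(129 + m) = (129 + m)*(26569 + F))
90848/b(-52, 80) = 90848/(3427401 + 129*80 + 26569*(-52) + 80*(-52)) = 90848/(3427401 + 10320 - 1381588 - 4160) = 90848/2051973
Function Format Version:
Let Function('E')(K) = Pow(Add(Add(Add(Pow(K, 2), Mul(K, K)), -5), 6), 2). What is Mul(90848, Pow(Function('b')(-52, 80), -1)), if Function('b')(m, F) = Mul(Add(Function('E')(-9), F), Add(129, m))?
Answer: Rational(90848, 2051973) ≈ 0.044273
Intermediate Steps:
Function('E')(K) = Pow(Add(1, Mul(2, Pow(K, 2))), 2) (Function('E')(K) = Pow(Add(Add(Add(Pow(K, 2), Pow(K, 2)), -5), 6), 2) = Pow(Add(Add(Mul(2, Pow(K, 2)), -5), 6), 2) = Pow(Add(Add(-5, Mul(2, Pow(K, 2))), 6), 2) = Pow(Add(1, Mul(2, Pow(K, 2))), 2))
Function('b')(m, F) = Mul(Add(129, m), Add(26569, F)) (Function('b')(m, F) = Mul(Add(Pow(Add(1, Mul(2, Pow(-9, 2))), 2), F), Add(129, m)) = Mul(Add(Pow(Add(1, Mul(2, 81)), 2), F), Add(129, m)) = Mul(Add(Pow(Add(1, 162), 2), F), Add(129, m)) = Mul(Add(Pow(163, 2), F), Add(129, m)) = Mul(Add(26569, F), Add(129, m)) = Mul(Add(129, m), Add(26569, F)))
Mul(90848, Pow(Function('b')(-52, 80), -1)) = Mul(90848, Pow(Add(3427401, Mul(129, 80), Mul(26569, -52), Mul(80, -52)), -1)) = Mul(90848, Pow(Add(3427401, 10320, -1381588, -4160), -1)) = Mul(90848, Pow(2051973, -1)) = Mul(90848, Rational(1, 2051973)) = Rational(90848, 2051973)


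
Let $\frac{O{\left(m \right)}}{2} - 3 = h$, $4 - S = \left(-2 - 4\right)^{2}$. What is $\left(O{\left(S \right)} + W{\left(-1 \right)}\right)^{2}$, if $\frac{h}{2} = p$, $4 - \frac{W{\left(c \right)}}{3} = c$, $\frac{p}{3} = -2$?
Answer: $9$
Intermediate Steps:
$p = -6$ ($p = 3 \left(-2\right) = -6$)
$W{\left(c \right)} = 12 - 3 c$
$h = -12$ ($h = 2 \left(-6\right) = -12$)
$S = -32$ ($S = 4 - \left(-2 - 4\right)^{2} = 4 - \left(-6\right)^{2} = 4 - 36 = -32$)
$O{\left(m \right)} = -18$ ($O{\left(m \right)} = 6 + 2 \left(-12\right) = 6 - 24 = -18$)
$\left(O{\left(S \right)} + W{\left(-1 \right)}\right)^{2} = \left(-18 + \left(12 - -3\right)\right)^{2} = \left(-18 + \left(12 + 3\right)\right)^{2} = \left(-18 + 15\right)^{2} = \left(-3\right)^{2} = 9$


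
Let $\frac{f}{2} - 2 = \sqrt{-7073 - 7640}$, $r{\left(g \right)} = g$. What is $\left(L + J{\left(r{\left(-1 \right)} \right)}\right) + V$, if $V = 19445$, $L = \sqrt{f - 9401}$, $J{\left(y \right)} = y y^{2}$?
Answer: $19444 + \sqrt{-9397 + 2 i \sqrt{14713}} \approx 19445.0 + 96.946 i$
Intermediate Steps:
$f = 4 + 2 i \sqrt{14713}$ ($f = 4 + 2 \sqrt{-7073 - 7640} = 4 + 2 \sqrt{-14713} = 4 + 2 i \sqrt{14713} \approx 4.0 + 242.59 i$)
$J{\left(y \right)} = y^{3}$
$L = \sqrt{-9397 + 2 i \sqrt{14713}}$ ($L = \sqrt{\left(4 + 2 i \sqrt{14713}\right) - 9401} = \sqrt{-9397 + 2 i \sqrt{14713}} \approx 1.251 + 96.946 i$)
$\left(L + J{\left(r{\left(-1 \right)} \right)}\right) + V = \left(\sqrt{-9397 + 2 i \sqrt{14713}} + \left(-1\right)^{3}\right) + 19445 = \left(\sqrt{-9397 + 2 i \sqrt{14713}} - 1\right) + 19445 = \left(-1 + \sqrt{-9397 + 2 i \sqrt{14713}}\right) + 19445 = 19444 + \sqrt{-9397 + 2 i \sqrt{14713}}$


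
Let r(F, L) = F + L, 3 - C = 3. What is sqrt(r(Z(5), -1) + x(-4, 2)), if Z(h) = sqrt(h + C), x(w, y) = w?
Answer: sqrt(-5 + sqrt(5)) ≈ 1.6625*I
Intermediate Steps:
C = 0 (C = 3 - 1*3 = 3 - 3 = 0)
Z(h) = sqrt(h) (Z(h) = sqrt(h + 0) = sqrt(h))
sqrt(r(Z(5), -1) + x(-4, 2)) = sqrt((sqrt(5) - 1) - 4) = sqrt((-1 + sqrt(5)) - 4) = sqrt(-5 + sqrt(5))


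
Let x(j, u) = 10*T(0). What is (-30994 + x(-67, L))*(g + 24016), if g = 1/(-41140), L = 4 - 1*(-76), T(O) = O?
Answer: -15311318649783/20570 ≈ -7.4435e+8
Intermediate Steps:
L = 80 (L = 4 + 76 = 80)
x(j, u) = 0 (x(j, u) = 10*0 = 0)
g = -1/41140 ≈ -2.4307e-5
(-30994 + x(-67, L))*(g + 24016) = (-30994 + 0)*(-1/41140 + 24016) = -30994*988018239/41140 = -15311318649783/20570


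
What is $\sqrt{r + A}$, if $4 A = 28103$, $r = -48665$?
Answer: $\frac{i \sqrt{166557}}{2} \approx 204.06 i$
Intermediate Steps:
$A = \frac{28103}{4}$ ($A = \frac{1}{4} \cdot 28103 = \frac{28103}{4} \approx 7025.8$)
$\sqrt{r + A} = \sqrt{-48665 + \frac{28103}{4}} = \sqrt{- \frac{166557}{4}} = \frac{i \sqrt{166557}}{2}$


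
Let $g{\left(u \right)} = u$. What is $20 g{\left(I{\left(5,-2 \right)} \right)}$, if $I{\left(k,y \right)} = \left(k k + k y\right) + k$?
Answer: $400$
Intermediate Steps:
$I{\left(k,y \right)} = k + k^{2} + k y$ ($I{\left(k,y \right)} = \left(k^{2} + k y\right) + k = k + k^{2} + k y$)
$20 g{\left(I{\left(5,-2 \right)} \right)} = 20 \cdot 5 \left(1 + 5 - 2\right) = 20 \cdot 5 \cdot 4 = 20 \cdot 20 = 400$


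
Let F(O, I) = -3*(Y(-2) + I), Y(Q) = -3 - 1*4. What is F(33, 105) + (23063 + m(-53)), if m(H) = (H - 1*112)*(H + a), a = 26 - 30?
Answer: 32174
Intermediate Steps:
a = -4
Y(Q) = -7 (Y(Q) = -3 - 4 = -7)
F(O, I) = 21 - 3*I (F(O, I) = -3*(-7 + I) = 21 - 3*I)
m(H) = (-112 + H)*(-4 + H) (m(H) = (H - 1*112)*(H - 4) = (H - 112)*(-4 + H) = (-112 + H)*(-4 + H))
F(33, 105) + (23063 + m(-53)) = (21 - 3*105) + (23063 + (448 + (-53)² - 116*(-53))) = (21 - 315) + (23063 + (448 + 2809 + 6148)) = -294 + (23063 + 9405) = -294 + 32468 = 32174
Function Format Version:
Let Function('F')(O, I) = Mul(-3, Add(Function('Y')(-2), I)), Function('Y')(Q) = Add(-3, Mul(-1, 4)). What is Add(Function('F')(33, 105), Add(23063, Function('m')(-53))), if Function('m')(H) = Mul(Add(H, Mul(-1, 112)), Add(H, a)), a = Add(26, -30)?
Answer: 32174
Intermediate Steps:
a = -4
Function('Y')(Q) = -7 (Function('Y')(Q) = Add(-3, -4) = -7)
Function('F')(O, I) = Add(21, Mul(-3, I)) (Function('F')(O, I) = Mul(-3, Add(-7, I)) = Add(21, Mul(-3, I)))
Function('m')(H) = Mul(Add(-112, H), Add(-4, H)) (Function('m')(H) = Mul(Add(H, Mul(-1, 112)), Add(H, -4)) = Mul(Add(H, -112), Add(-4, H)) = Mul(Add(-112, H), Add(-4, H)))
Add(Function('F')(33, 105), Add(23063, Function('m')(-53))) = Add(Add(21, Mul(-3, 105)), Add(23063, Add(448, Pow(-53, 2), Mul(-116, -53)))) = Add(Add(21, -315), Add(23063, Add(448, 2809, 6148))) = Add(-294, Add(23063, 9405)) = Add(-294, 32468) = 32174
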